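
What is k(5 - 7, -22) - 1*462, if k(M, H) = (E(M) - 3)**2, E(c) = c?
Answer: -437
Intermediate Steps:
k(M, H) = (-3 + M)**2 (k(M, H) = (M - 3)**2 = (-3 + M)**2)
k(5 - 7, -22) - 1*462 = (-3 + (5 - 7))**2 - 1*462 = (-3 - 2)**2 - 462 = (-5)**2 - 462 = 25 - 462 = -437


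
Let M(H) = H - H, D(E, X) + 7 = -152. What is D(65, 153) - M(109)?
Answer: -159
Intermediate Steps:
D(E, X) = -159 (D(E, X) = -7 - 152 = -159)
M(H) = 0
D(65, 153) - M(109) = -159 - 1*0 = -159 + 0 = -159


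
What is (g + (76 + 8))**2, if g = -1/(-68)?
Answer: 32638369/4624 ≈ 7058.5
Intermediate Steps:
g = 1/68 (g = -1*(-1/68) = 1/68 ≈ 0.014706)
(g + (76 + 8))**2 = (1/68 + (76 + 8))**2 = (1/68 + 84)**2 = (5713/68)**2 = 32638369/4624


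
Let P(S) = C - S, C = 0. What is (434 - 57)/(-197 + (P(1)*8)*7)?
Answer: -377/253 ≈ -1.4901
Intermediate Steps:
P(S) = -S (P(S) = 0 - S = -S)
(434 - 57)/(-197 + (P(1)*8)*7) = (434 - 57)/(-197 + (-1*1*8)*7) = 377/(-197 - 1*8*7) = 377/(-197 - 8*7) = 377/(-197 - 56) = 377/(-253) = 377*(-1/253) = -377/253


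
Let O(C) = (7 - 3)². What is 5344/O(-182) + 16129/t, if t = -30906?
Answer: 10306475/30906 ≈ 333.48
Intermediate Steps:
O(C) = 16 (O(C) = 4² = 16)
5344/O(-182) + 16129/t = 5344/16 + 16129/(-30906) = 5344*(1/16) + 16129*(-1/30906) = 334 - 16129/30906 = 10306475/30906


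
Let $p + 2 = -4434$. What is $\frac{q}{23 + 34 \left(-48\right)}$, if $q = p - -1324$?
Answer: $\frac{3112}{1609} \approx 1.9341$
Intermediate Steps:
$p = -4436$ ($p = -2 - 4434 = -4436$)
$q = -3112$ ($q = -4436 - -1324 = -4436 + 1324 = -3112$)
$\frac{q}{23 + 34 \left(-48\right)} = - \frac{3112}{23 + 34 \left(-48\right)} = - \frac{3112}{23 - 1632} = - \frac{3112}{-1609} = \left(-3112\right) \left(- \frac{1}{1609}\right) = \frac{3112}{1609}$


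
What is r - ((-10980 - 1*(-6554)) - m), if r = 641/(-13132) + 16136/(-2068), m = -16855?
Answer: -84436819561/6789244 ≈ -12437.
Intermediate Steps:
r = -53305885/6789244 (r = 641*(-1/13132) + 16136*(-1/2068) = -641/13132 - 4034/517 = -53305885/6789244 ≈ -7.8515)
r - ((-10980 - 1*(-6554)) - m) = -53305885/6789244 - ((-10980 - 1*(-6554)) - 1*(-16855)) = -53305885/6789244 - ((-10980 + 6554) + 16855) = -53305885/6789244 - (-4426 + 16855) = -53305885/6789244 - 1*12429 = -53305885/6789244 - 12429 = -84436819561/6789244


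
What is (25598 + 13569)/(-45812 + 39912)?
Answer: -39167/5900 ≈ -6.6385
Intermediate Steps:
(25598 + 13569)/(-45812 + 39912) = 39167/(-5900) = 39167*(-1/5900) = -39167/5900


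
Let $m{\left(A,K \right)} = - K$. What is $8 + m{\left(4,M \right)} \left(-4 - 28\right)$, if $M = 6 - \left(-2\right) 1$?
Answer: $264$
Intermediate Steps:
$M = 8$ ($M = 6 - -2 = 6 + 2 = 8$)
$8 + m{\left(4,M \right)} \left(-4 - 28\right) = 8 + \left(-1\right) 8 \left(-4 - 28\right) = 8 - 8 \left(-4 - 28\right) = 8 - -256 = 8 + 256 = 264$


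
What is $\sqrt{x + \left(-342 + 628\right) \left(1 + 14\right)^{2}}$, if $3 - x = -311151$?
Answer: $4 \sqrt{23469} \approx 612.78$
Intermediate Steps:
$x = 311154$ ($x = 3 - -311151 = 3 + 311151 = 311154$)
$\sqrt{x + \left(-342 + 628\right) \left(1 + 14\right)^{2}} = \sqrt{311154 + \left(-342 + 628\right) \left(1 + 14\right)^{2}} = \sqrt{311154 + 286 \cdot 15^{2}} = \sqrt{311154 + 286 \cdot 225} = \sqrt{311154 + 64350} = \sqrt{375504} = 4 \sqrt{23469}$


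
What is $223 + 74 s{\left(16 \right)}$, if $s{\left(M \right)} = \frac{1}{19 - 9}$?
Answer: $\frac{1152}{5} \approx 230.4$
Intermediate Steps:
$s{\left(M \right)} = \frac{1}{10}$
$223 + 74 s{\left(16 \right)} = 223 + 74 \cdot \frac{1}{10} = 223 + \frac{37}{5} = \frac{1152}{5}$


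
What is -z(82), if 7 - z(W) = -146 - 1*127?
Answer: -280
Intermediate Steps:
z(W) = 280 (z(W) = 7 - (-146 - 1*127) = 7 - (-146 - 127) = 7 - 1*(-273) = 7 + 273 = 280)
-z(82) = -1*280 = -280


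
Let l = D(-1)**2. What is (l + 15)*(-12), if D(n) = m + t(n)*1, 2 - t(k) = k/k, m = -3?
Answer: -228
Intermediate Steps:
t(k) = 1 (t(k) = 2 - k/k = 2 - 1*1 = 2 - 1 = 1)
D(n) = -2 (D(n) = -3 + 1*1 = -3 + 1 = -2)
l = 4 (l = (-2)**2 = 4)
(l + 15)*(-12) = (4 + 15)*(-12) = 19*(-12) = -228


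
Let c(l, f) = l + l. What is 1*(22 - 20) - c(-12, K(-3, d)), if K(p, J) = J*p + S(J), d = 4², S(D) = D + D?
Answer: 26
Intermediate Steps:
S(D) = 2*D
d = 16
K(p, J) = 2*J + J*p (K(p, J) = J*p + 2*J = 2*J + J*p)
c(l, f) = 2*l
1*(22 - 20) - c(-12, K(-3, d)) = 1*(22 - 20) - 2*(-12) = 1*2 - 1*(-24) = 2 + 24 = 26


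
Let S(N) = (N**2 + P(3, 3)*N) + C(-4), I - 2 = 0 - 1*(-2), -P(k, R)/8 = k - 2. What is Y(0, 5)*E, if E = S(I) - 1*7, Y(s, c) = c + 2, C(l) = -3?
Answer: -182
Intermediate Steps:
P(k, R) = 16 - 8*k (P(k, R) = -8*(k - 2) = -8*(-2 + k) = 16 - 8*k)
Y(s, c) = 2 + c
I = 4 (I = 2 + (0 - 1*(-2)) = 2 + (0 + 2) = 2 + 2 = 4)
S(N) = -3 + N**2 - 8*N (S(N) = (N**2 + (16 - 8*3)*N) - 3 = (N**2 + (16 - 24)*N) - 3 = (N**2 - 8*N) - 3 = -3 + N**2 - 8*N)
E = -26 (E = (-3 + 4**2 - 8*4) - 1*7 = (-3 + 16 - 32) - 7 = -19 - 7 = -26)
Y(0, 5)*E = (2 + 5)*(-26) = 7*(-26) = -182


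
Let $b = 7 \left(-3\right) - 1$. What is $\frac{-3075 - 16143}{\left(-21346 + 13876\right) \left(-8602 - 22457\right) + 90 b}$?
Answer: $- \frac{3203}{38668125} \approx -8.2833 \cdot 10^{-5}$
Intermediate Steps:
$b = -22$ ($b = -21 - 1 = -22$)
$\frac{-3075 - 16143}{\left(-21346 + 13876\right) \left(-8602 - 22457\right) + 90 b} = \frac{-3075 - 16143}{\left(-21346 + 13876\right) \left(-8602 - 22457\right) + 90 \left(-22\right)} = - \frac{19218}{\left(-7470\right) \left(-31059\right) - 1980} = - \frac{19218}{232010730 - 1980} = - \frac{19218}{232008750} = \left(-19218\right) \frac{1}{232008750} = - \frac{3203}{38668125}$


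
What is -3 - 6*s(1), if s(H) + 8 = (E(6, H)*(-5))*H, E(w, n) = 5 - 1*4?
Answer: 75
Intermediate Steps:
E(w, n) = 1 (E(w, n) = 5 - 4 = 1)
s(H) = -8 - 5*H (s(H) = -8 + (1*(-5))*H = -8 - 5*H)
-3 - 6*s(1) = -3 - 6*(-8 - 5*1) = -3 - 6*(-8 - 5) = -3 - 6*(-13) = -3 + 78 = 75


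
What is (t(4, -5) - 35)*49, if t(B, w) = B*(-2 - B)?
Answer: -2891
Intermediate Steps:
(t(4, -5) - 35)*49 = (-1*4*(2 + 4) - 35)*49 = (-1*4*6 - 35)*49 = (-24 - 35)*49 = -59*49 = -2891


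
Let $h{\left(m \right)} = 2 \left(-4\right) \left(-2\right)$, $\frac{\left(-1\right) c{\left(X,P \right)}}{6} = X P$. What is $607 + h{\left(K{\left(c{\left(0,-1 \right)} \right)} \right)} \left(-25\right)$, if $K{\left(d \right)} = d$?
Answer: $207$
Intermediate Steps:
$c{\left(X,P \right)} = - 6 P X$ ($c{\left(X,P \right)} = - 6 X P = - 6 P X$)
$h{\left(m \right)} = 16$ ($h{\left(m \right)} = \left(-8\right) \left(-2\right) = 16$)
$607 + h{\left(K{\left(c{\left(0,-1 \right)} \right)} \right)} \left(-25\right) = 607 + 16 \left(-25\right) = 607 - 400 = 207$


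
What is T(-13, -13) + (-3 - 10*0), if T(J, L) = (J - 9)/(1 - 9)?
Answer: -1/4 ≈ -0.25000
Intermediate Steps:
T(J, L) = 9/8 - J/8 (T(J, L) = (-9 + J)/(-8) = (-9 + J)*(-1/8) = 9/8 - J/8)
T(-13, -13) + (-3 - 10*0) = (9/8 - 1/8*(-13)) + (-3 - 10*0) = (9/8 + 13/8) + (-3 + 0) = 11/4 - 3 = -1/4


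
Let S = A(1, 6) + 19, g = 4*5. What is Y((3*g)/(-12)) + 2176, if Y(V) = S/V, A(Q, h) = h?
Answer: 2171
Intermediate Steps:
g = 20
S = 25 (S = 6 + 19 = 25)
Y(V) = 25/V
Y((3*g)/(-12)) + 2176 = 25/(((3*20)/(-12))) + 2176 = 25/((60*(-1/12))) + 2176 = 25/(-5) + 2176 = 25*(-⅕) + 2176 = -5 + 2176 = 2171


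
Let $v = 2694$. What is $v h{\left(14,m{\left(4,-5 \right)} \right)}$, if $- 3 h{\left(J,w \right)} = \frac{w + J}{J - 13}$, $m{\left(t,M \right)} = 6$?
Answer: $-17960$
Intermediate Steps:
$h{\left(J,w \right)} = - \frac{J + w}{3 \left(-13 + J\right)}$ ($h{\left(J,w \right)} = - \frac{\left(w + J\right) \frac{1}{J - 13}}{3} = - \frac{\left(J + w\right) \frac{1}{-13 + J}}{3} = - \frac{\frac{1}{-13 + J} \left(J + w\right)}{3} = - \frac{J + w}{3 \left(-13 + J\right)}$)
$v h{\left(14,m{\left(4,-5 \right)} \right)} = 2694 \frac{\left(-1\right) 14 - 6}{3 \left(-13 + 14\right)} = 2694 \frac{-14 - 6}{3 \cdot 1} = 2694 \cdot \frac{1}{3} \cdot 1 \left(-20\right) = 2694 \left(- \frac{20}{3}\right) = -17960$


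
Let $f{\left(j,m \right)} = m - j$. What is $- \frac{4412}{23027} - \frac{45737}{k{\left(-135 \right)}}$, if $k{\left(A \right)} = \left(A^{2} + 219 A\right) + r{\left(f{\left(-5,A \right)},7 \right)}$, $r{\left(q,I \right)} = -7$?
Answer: $\frac{1003122935}{261287369} \approx 3.8392$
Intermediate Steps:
$k{\left(A \right)} = -7 + A^{2} + 219 A$ ($k{\left(A \right)} = \left(A^{2} + 219 A\right) - 7 = -7 + A^{2} + 219 A$)
$- \frac{4412}{23027} - \frac{45737}{k{\left(-135 \right)}} = - \frac{4412}{23027} - \frac{45737}{-7 + \left(-135\right)^{2} + 219 \left(-135\right)} = \left(-4412\right) \frac{1}{23027} - \frac{45737}{-7 + 18225 - 29565} = - \frac{4412}{23027} - \frac{45737}{-11347} = - \frac{4412}{23027} - - \frac{45737}{11347} = - \frac{4412}{23027} + \frac{45737}{11347} = \frac{1003122935}{261287369}$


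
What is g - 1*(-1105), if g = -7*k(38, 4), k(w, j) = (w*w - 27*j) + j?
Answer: -8275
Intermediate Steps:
k(w, j) = w² - 26*j (k(w, j) = (w² - 27*j) + j = w² - 26*j)
g = -9380 (g = -7*(38² - 26*4) = -7*(1444 - 104) = -7*1340 = -9380)
g - 1*(-1105) = -9380 - 1*(-1105) = -9380 + 1105 = -8275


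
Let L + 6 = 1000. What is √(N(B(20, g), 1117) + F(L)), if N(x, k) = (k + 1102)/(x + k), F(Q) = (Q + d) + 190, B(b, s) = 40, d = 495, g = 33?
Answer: √2250159054/1157 ≈ 40.999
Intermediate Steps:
L = 994 (L = -6 + 1000 = 994)
F(Q) = 685 + Q (F(Q) = (Q + 495) + 190 = (495 + Q) + 190 = 685 + Q)
N(x, k) = (1102 + k)/(k + x)
√(N(B(20, g), 1117) + F(L)) = √((1102 + 1117)/(1117 + 40) + (685 + 994)) = √(2219/1157 + 1679) = √(1944822/1157) = √2250159054/1157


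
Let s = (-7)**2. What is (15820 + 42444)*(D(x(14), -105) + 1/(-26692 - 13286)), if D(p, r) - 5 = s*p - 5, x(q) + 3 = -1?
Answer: -228269291948/19989 ≈ -1.1420e+7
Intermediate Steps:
x(q) = -4 (x(q) = -3 - 1 = -4)
s = 49
D(p, r) = 49*p (D(p, r) = 5 + (49*p - 5) = 5 + (-5 + 49*p) = 49*p)
(15820 + 42444)*(D(x(14), -105) + 1/(-26692 - 13286)) = (15820 + 42444)*(49*(-4) + 1/(-26692 - 13286)) = 58264*(-196 + 1/(-39978)) = 58264*(-196 - 1/39978) = 58264*(-7835689/39978) = -228269291948/19989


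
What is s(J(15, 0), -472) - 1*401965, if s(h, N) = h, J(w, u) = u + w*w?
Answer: -401740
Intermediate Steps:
J(w, u) = u + w²
s(J(15, 0), -472) - 1*401965 = (0 + 15²) - 1*401965 = (0 + 225) - 401965 = 225 - 401965 = -401740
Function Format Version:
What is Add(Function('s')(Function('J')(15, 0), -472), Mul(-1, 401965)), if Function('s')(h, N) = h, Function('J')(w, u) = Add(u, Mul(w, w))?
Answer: -401740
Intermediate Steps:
Function('J')(w, u) = Add(u, Pow(w, 2))
Add(Function('s')(Function('J')(15, 0), -472), Mul(-1, 401965)) = Add(Add(0, Pow(15, 2)), Mul(-1, 401965)) = Add(Add(0, 225), -401965) = Add(225, -401965) = -401740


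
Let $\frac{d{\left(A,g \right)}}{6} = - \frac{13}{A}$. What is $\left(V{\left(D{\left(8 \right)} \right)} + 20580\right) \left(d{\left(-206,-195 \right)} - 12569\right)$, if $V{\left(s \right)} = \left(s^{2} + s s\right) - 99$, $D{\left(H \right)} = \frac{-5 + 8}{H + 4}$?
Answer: $- \frac{26514209029}{103} \approx -2.5742 \cdot 10^{8}$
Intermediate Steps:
$d{\left(A,g \right)} = - \frac{78}{A}$ ($d{\left(A,g \right)} = 6 \left(- \frac{13}{A}\right) = - \frac{78}{A}$)
$D{\left(H \right)} = \frac{3}{4 + H}$
$V{\left(s \right)} = -99 + 2 s^{2}$ ($V{\left(s \right)} = \left(s^{2} + s^{2}\right) - 99 = 2 s^{2} - 99 = -99 + 2 s^{2}$)
$\left(V{\left(D{\left(8 \right)} \right)} + 20580\right) \left(d{\left(-206,-195 \right)} - 12569\right) = \left(\left(-99 + 2 \left(\frac{3}{4 + 8}\right)^{2}\right) + 20580\right) \left(- \frac{78}{-206} - 12569\right) = \left(\left(-99 + 2 \left(\frac{3}{12}\right)^{2}\right) + 20580\right) \left(\left(-78\right) \left(- \frac{1}{206}\right) - 12569\right) = \left(\left(-99 + 2 \left(3 \cdot \frac{1}{12}\right)^{2}\right) + 20580\right) \left(\frac{39}{103} - 12569\right) = \left(\left(-99 + \frac{2}{16}\right) + 20580\right) \left(- \frac{1294568}{103}\right) = \left(\left(-99 + 2 \cdot \frac{1}{16}\right) + 20580\right) \left(- \frac{1294568}{103}\right) = \left(\left(-99 + \frac{1}{8}\right) + 20580\right) \left(- \frac{1294568}{103}\right) = \left(- \frac{791}{8} + 20580\right) \left(- \frac{1294568}{103}\right) = \frac{163849}{8} \left(- \frac{1294568}{103}\right) = - \frac{26514209029}{103}$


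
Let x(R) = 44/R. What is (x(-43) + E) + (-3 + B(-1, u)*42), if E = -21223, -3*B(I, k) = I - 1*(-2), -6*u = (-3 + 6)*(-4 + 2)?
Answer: -913364/43 ≈ -21241.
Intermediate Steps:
u = 1 (u = -(-3 + 6)*(-4 + 2)/6 = -(-2)/2 = -⅙*(-6) = 1)
B(I, k) = -⅔ - I/3 (B(I, k) = -(I - 1*(-2))/3 = -(I + 2)/3 = -(2 + I)/3 = -⅔ - I/3)
(x(-43) + E) + (-3 + B(-1, u)*42) = (44/(-43) - 21223) + (-3 + (-⅔ - ⅓*(-1))*42) = (44*(-1/43) - 21223) + (-3 + (-⅔ + ⅓)*42) = (-44/43 - 21223) + (-3 - ⅓*42) = -912633/43 + (-3 - 14) = -912633/43 - 17 = -913364/43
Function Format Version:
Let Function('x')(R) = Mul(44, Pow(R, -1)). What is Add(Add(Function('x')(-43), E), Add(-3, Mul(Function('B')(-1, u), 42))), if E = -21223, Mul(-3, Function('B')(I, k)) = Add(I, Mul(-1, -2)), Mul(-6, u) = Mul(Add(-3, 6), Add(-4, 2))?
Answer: Rational(-913364, 43) ≈ -21241.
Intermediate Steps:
u = 1 (u = Mul(Rational(-1, 6), Mul(Add(-3, 6), Add(-4, 2))) = Mul(Rational(-1, 6), Mul(3, -2)) = Mul(Rational(-1, 6), -6) = 1)
Function('B')(I, k) = Add(Rational(-2, 3), Mul(Rational(-1, 3), I)) (Function('B')(I, k) = Mul(Rational(-1, 3), Add(I, Mul(-1, -2))) = Mul(Rational(-1, 3), Add(I, 2)) = Mul(Rational(-1, 3), Add(2, I)) = Add(Rational(-2, 3), Mul(Rational(-1, 3), I)))
Add(Add(Function('x')(-43), E), Add(-3, Mul(Function('B')(-1, u), 42))) = Add(Add(Mul(44, Pow(-43, -1)), -21223), Add(-3, Mul(Add(Rational(-2, 3), Mul(Rational(-1, 3), -1)), 42))) = Add(Add(Mul(44, Rational(-1, 43)), -21223), Add(-3, Mul(Add(Rational(-2, 3), Rational(1, 3)), 42))) = Add(Add(Rational(-44, 43), -21223), Add(-3, Mul(Rational(-1, 3), 42))) = Add(Rational(-912633, 43), Add(-3, -14)) = Add(Rational(-912633, 43), -17) = Rational(-913364, 43)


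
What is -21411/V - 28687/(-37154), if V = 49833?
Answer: 70450553/205721698 ≈ 0.34246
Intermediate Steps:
-21411/V - 28687/(-37154) = -21411/49833 - 28687/(-37154) = -21411*1/49833 - 28687*(-1/37154) = -2379/5537 + 28687/37154 = 70450553/205721698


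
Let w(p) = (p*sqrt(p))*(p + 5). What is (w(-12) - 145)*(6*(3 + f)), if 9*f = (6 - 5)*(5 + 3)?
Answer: -10150/3 + 3920*I*sqrt(3) ≈ -3383.3 + 6789.6*I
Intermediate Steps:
f = 8/9 (f = ((6 - 5)*(5 + 3))/9 = (1*8)/9 = (1/9)*8 = 8/9 ≈ 0.88889)
w(p) = p**(3/2)*(5 + p)
(w(-12) - 145)*(6*(3 + f)) = ((-12)**(3/2)*(5 - 12) - 145)*(6*(3 + 8/9)) = (-24*I*sqrt(3)*(-7) - 145)*(6*(35/9)) = (168*I*sqrt(3) - 145)*(70/3) = (-145 + 168*I*sqrt(3))*(70/3) = -10150/3 + 3920*I*sqrt(3)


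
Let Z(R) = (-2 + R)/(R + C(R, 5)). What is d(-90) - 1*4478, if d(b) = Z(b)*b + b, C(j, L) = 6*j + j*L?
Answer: -13727/3 ≈ -4575.7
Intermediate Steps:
C(j, L) = 6*j + L*j
Z(R) = (-2 + R)/(12*R) (Z(R) = (-2 + R)/(R + R*(6 + 5)) = (-2 + R)/(R + R*11) = (-2 + R)/(R + 11*R) = (-2 + R)/((12*R)) = (-2 + R)*(1/(12*R)) = (-2 + R)/(12*R))
d(b) = -1/6 + 13*b/12 (d(b) = ((-2 + b)/(12*b))*b + b = (-1/6 + b/12) + b = -1/6 + 13*b/12)
d(-90) - 1*4478 = (-1/6 + (13/12)*(-90)) - 1*4478 = (-1/6 - 195/2) - 4478 = -293/3 - 4478 = -13727/3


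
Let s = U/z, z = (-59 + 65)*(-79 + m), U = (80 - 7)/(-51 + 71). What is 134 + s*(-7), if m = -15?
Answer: 1512031/11280 ≈ 134.05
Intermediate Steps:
U = 73/20 ≈ 3.6500
z = -564 (z = (-59 + 65)*(-79 - 15) = 6*(-94) = -564)
s = -73/11280 (s = (73/20)/(-564) = (73/20)*(-1/564) = -73/11280 ≈ -0.0064716)
134 + s*(-7) = 134 - 73/11280*(-7) = 134 + 511/11280 = 1512031/11280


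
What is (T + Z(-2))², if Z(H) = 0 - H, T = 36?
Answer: 1444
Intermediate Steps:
Z(H) = -H
(T + Z(-2))² = (36 - 1*(-2))² = (36 + 2)² = 38² = 1444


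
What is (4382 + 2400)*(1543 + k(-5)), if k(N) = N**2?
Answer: 10634176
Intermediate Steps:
(4382 + 2400)*(1543 + k(-5)) = (4382 + 2400)*(1543 + (-5)**2) = 6782*(1543 + 25) = 6782*1568 = 10634176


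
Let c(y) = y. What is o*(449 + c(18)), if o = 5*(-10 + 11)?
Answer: 2335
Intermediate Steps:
o = 5 (o = 5*1 = 5)
o*(449 + c(18)) = 5*(449 + 18) = 5*467 = 2335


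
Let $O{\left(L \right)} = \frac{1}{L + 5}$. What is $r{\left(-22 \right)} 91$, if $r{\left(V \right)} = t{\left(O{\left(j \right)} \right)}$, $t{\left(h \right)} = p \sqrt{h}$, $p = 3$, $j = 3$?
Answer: $\frac{273 \sqrt{2}}{4} \approx 96.52$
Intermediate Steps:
$O{\left(L \right)} = \frac{1}{5 + L}$
$t{\left(h \right)} = 3 \sqrt{h}$
$r{\left(V \right)} = \frac{3 \sqrt{2}}{4}$ ($r{\left(V \right)} = 3 \sqrt{\frac{1}{5 + 3}} = 3 \sqrt{\frac{1}{8}} = \frac{3}{2 \sqrt{2}} = 3 \frac{\sqrt{2}}{4} = \frac{3 \sqrt{2}}{4}$)
$r{\left(-22 \right)} 91 = \frac{3 \sqrt{2}}{4} \cdot 91 = \frac{273 \sqrt{2}}{4}$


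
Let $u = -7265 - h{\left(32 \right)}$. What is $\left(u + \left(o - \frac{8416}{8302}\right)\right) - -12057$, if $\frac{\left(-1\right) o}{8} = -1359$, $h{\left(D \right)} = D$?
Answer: $\frac{64884224}{4151} \approx 15631.0$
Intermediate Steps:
$o = 10872$ ($o = \left(-8\right) \left(-1359\right) = 10872$)
$u = -7297$ ($u = -7265 - 32 = -7297$)
$\left(u + \left(o - \frac{8416}{8302}\right)\right) - -12057 = \left(-7297 + \left(10872 - \frac{8416}{8302}\right)\right) - -12057 = \left(-7297 + \left(10872 - 8416 \cdot \frac{1}{8302}\right)\right) + 12057 = \left(-7297 + \left(10872 - \frac{4208}{4151}\right)\right) + 12057 = \left(-7297 + \frac{45125464}{4151}\right) + 12057 = \frac{14835617}{4151} + 12057 = \frac{64884224}{4151}$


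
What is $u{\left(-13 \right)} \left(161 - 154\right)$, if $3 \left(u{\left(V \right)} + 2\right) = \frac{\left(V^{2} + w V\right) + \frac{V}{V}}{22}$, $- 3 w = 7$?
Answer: $\frac{1435}{198} \approx 7.2475$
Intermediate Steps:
$w = - \frac{7}{3}$ ($w = \left(- \frac{1}{3}\right) 7 = - \frac{7}{3} \approx -2.3333$)
$u{\left(V \right)} = - \frac{131}{66} - \frac{7 V}{198} + \frac{V^{2}}{66}$ ($u{\left(V \right)} = -2 + \frac{\left(\left(V^{2} - \frac{7 V}{3}\right) + \frac{V}{V}\right) \frac{1}{22}}{3} = -2 + \frac{\left(\left(V^{2} - \frac{7 V}{3}\right) + 1\right) \frac{1}{22}}{3} = -2 + \frac{\left(1 + V^{2} - \frac{7 V}{3}\right) \frac{1}{22}}{3} = -2 + \frac{\frac{1}{22} - \frac{7 V}{66} + \frac{V^{2}}{22}}{3} = -2 + \left(\frac{1}{66} - \frac{7 V}{198} + \frac{V^{2}}{66}\right) = - \frac{131}{66} - \frac{7 V}{198} + \frac{V^{2}}{66}$)
$u{\left(-13 \right)} \left(161 - 154\right) = \left(- \frac{131}{66} - - \frac{91}{198} + \frac{\left(-13\right)^{2}}{66}\right) \left(161 - 154\right) = \left(- \frac{131}{66} + \frac{91}{198} + \frac{1}{66} \cdot 169\right) 7 = \left(- \frac{131}{66} + \frac{91}{198} + \frac{169}{66}\right) 7 = \frac{205}{198} \cdot 7 = \frac{1435}{198}$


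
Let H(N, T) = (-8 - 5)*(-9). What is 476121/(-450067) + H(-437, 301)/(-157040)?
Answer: -5755592283/5436809360 ≈ -1.0586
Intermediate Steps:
H(N, T) = 117 (H(N, T) = -13*(-9) = 117)
476121/(-450067) + H(-437, 301)/(-157040) = 476121/(-450067) + 117/(-157040) = 476121*(-1/450067) + 117*(-1/157040) = -476121/450067 - 9/12080 = -5755592283/5436809360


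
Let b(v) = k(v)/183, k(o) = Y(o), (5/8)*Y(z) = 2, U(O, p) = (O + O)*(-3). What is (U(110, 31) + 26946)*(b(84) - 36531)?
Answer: -292877288938/305 ≈ -9.6025e+8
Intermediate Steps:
U(O, p) = -6*O (U(O, p) = (2*O)*(-3) = -6*O)
Y(z) = 16/5 (Y(z) = (8/5)*2 = 16/5)
k(o) = 16/5
b(v) = 16/915 (b(v) = (16/5)/183 = (16/5)*(1/183) = 16/915)
(U(110, 31) + 26946)*(b(84) - 36531) = (-6*110 + 26946)*(16/915 - 36531) = (-660 + 26946)*(-33425849/915) = 26286*(-33425849/915) = -292877288938/305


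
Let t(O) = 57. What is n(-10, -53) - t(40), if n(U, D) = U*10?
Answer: -157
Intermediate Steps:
n(U, D) = 10*U
n(-10, -53) - t(40) = 10*(-10) - 1*57 = -100 - 57 = -157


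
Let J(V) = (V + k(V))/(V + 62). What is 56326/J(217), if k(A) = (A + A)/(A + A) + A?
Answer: 5238318/145 ≈ 36126.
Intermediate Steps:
k(A) = 1 + A (k(A) = (2*A)/((2*A)) + A = (2*A)*(1/(2*A)) + A = 1 + A)
J(V) = (1 + 2*V)/(62 + V) (J(V) = (V + (1 + V))/(V + 62) = (1 + 2*V)/(62 + V))
56326/J(217) = 56326/(((1 + 2*217)/(62 + 217))) = 56326/(((1 + 434)/279)) = 56326/(((1/279)*435)) = 56326/(145/93) = 56326*(93/145) = 5238318/145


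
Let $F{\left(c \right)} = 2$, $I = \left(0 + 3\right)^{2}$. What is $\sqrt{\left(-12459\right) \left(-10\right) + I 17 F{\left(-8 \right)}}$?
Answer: $4 \sqrt{7806} \approx 353.41$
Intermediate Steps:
$I = 9$ ($I = 3^{2} = 9$)
$\sqrt{\left(-12459\right) \left(-10\right) + I 17 F{\left(-8 \right)}} = \sqrt{\left(-12459\right) \left(-10\right) + 9 \cdot 17 \cdot 2} = \sqrt{124590 + 153 \cdot 2} = \sqrt{124590 + 306} = \sqrt{124896} = 4 \sqrt{7806}$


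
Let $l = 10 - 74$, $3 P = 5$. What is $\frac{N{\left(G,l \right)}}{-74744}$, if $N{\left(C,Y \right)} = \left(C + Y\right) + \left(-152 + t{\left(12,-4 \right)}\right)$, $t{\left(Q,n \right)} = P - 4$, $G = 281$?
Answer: $- \frac{47}{56058} \approx -0.00083842$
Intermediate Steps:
$P = \frac{5}{3}$ ($P = \frac{1}{3} \cdot 5 = \frac{5}{3} \approx 1.6667$)
$l = -64$ ($l = 10 - 74 = -64$)
$t{\left(Q,n \right)} = - \frac{7}{3}$ ($t{\left(Q,n \right)} = \frac{5}{3} - 4 = - \frac{7}{3}$)
$N{\left(C,Y \right)} = - \frac{463}{3} + C + Y$ ($N{\left(C,Y \right)} = \left(C + Y\right) - \frac{463}{3} = - \frac{463}{3} + C + Y$)
$\frac{N{\left(G,l \right)}}{-74744} = \frac{- \frac{463}{3} + 281 - 64}{-74744} = \frac{188}{3} \left(- \frac{1}{74744}\right) = - \frac{47}{56058}$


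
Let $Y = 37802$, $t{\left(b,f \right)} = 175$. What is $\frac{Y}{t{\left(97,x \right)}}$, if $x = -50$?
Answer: $\frac{37802}{175} \approx 216.01$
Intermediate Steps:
$\frac{Y}{t{\left(97,x \right)}} = \frac{37802}{175}$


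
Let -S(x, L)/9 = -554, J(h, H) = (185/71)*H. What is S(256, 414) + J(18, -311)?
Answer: 296471/71 ≈ 4175.6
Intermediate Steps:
J(h, H) = 185*H/71 (J(h, H) = (185*(1/71))*H = 185*H/71)
S(x, L) = 4986 (S(x, L) = -9*(-554) = 4986)
S(256, 414) + J(18, -311) = 4986 + (185/71)*(-311) = 4986 - 57535/71 = 296471/71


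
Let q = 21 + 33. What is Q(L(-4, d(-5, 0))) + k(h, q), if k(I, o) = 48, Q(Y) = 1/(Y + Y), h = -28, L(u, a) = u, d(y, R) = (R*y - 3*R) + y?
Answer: 383/8 ≈ 47.875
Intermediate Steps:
d(y, R) = y - 3*R + R*y (d(y, R) = (-3*R + R*y) + y = y - 3*R + R*y)
Q(Y) = 1/(2*Y)
q = 54
Q(L(-4, d(-5, 0))) + k(h, q) = (½)/(-4) + 48 = (½)*(-¼) + 48 = -⅛ + 48 = 383/8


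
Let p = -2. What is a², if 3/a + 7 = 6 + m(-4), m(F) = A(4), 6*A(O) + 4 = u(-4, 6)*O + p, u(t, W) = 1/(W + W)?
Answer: 2916/1225 ≈ 2.3804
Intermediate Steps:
u(t, W) = 1/(2*W)
A(O) = -1 + O/72 (A(O) = -⅔ + (((½)/6)*O - 2)/6 = -⅔ + (((½)*(⅙))*O - 2)/6 = -⅔ + (O/12 - 2)/6 = -⅔ + (-2 + O/12)/6 = -⅔ + (-⅓ + O/72) = -1 + O/72)
m(F) = -17/18 (m(F) = -1 + (1/72)*4 = -1 + 1/18 = -17/18)
a = -54/35 (a = 3/(-7 + (6 - 17/18)) = 3/(-7 + 91/18) = 3/(-35/18) = 3*(-18/35) = -54/35 ≈ -1.5429)
a² = (-54/35)² = 2916/1225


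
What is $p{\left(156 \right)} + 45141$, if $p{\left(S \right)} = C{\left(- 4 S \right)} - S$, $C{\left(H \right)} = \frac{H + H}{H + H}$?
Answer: $44986$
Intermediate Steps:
$C{\left(H \right)} = 1$ ($C{\left(H \right)} = \frac{2 H}{2 H} = 2 H \frac{1}{2 H} = 1$)
$p{\left(S \right)} = 1 - S$
$p{\left(156 \right)} + 45141 = \left(1 - 156\right) + 45141 = -155 + 45141 = 44986$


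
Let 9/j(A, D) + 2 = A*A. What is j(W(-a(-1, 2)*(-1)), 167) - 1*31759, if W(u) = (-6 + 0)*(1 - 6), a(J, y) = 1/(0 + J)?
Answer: -28519573/898 ≈ -31759.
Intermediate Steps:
a(J, y) = 1/J
W(u) = 30 (W(u) = -6*(-5) = 30)
j(A, D) = 9/(-2 + A²) (j(A, D) = 9/(-2 + A*A) = 9/(-2 + A²))
j(W(-a(-1, 2)*(-1)), 167) - 1*31759 = 9/(-2 + 30²) - 1*31759 = 9/(-2 + 900) - 31759 = 9/898 - 31759 = -28519573/898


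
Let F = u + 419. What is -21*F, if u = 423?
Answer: -17682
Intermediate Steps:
F = 842 (F = 423 + 419 = 842)
-21*F = -21*842 = -17682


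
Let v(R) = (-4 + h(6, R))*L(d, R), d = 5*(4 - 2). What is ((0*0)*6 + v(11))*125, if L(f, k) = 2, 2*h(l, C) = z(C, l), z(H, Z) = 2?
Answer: -750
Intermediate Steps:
h(l, C) = 1 (h(l, C) = (½)*2 = 1)
d = 10 (d = 5*2 = 10)
v(R) = -6 (v(R) = (-4 + 1)*2 = -3*2 = -6)
((0*0)*6 + v(11))*125 = ((0*0)*6 - 6)*125 = (0*6 - 6)*125 = (0 - 6)*125 = -6*125 = -750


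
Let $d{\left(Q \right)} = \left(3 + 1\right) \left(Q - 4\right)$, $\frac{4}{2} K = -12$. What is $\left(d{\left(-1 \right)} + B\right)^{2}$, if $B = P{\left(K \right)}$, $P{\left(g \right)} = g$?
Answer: $676$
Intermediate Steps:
$K = -6$ ($K = \frac{1}{2} \left(-12\right) = -6$)
$B = -6$
$d{\left(Q \right)} = -16 + 4 Q$ ($d{\left(Q \right)} = 4 \left(-4 + Q\right) = -16 + 4 Q$)
$\left(d{\left(-1 \right)} + B\right)^{2} = \left(\left(-16 + 4 \left(-1\right)\right) - 6\right)^{2} = \left(\left(-16 - 4\right) - 6\right)^{2} = \left(-20 - 6\right)^{2} = \left(-26\right)^{2} = 676$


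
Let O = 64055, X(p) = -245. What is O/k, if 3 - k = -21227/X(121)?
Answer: -15693475/20492 ≈ -765.83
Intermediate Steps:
k = -20492/245 (k = 3 - (-21227)/(-245) = 3 - (-21227)*(-1)/245 = 3 - 1*21227/245 = 3 - 21227/245 = -20492/245 ≈ -83.641)
O/k = 64055/(-20492/245) = 64055*(-245/20492) = -15693475/20492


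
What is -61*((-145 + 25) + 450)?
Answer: -20130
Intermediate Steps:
-61*((-145 + 25) + 450) = -61*(-120 + 450) = -61*330 = -20130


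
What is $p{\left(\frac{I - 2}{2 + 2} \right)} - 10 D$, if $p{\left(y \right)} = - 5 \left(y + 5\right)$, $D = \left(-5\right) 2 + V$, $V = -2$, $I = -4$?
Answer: $\frac{205}{2} \approx 102.5$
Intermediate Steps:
$D = -12$ ($D = \left(-5\right) 2 - 2 = -10 - 2 = -12$)
$p{\left(y \right)} = -25 - 5 y$ ($p{\left(y \right)} = - 5 \left(5 + y\right) = -25 - 5 y$)
$p{\left(\frac{I - 2}{2 + 2} \right)} - 10 D = \left(-25 - 5 \frac{-4 - 2}{2 + 2}\right) - -120 = \left(-25 - 5 \left(- \frac{6}{4}\right)\right) + 120 = \left(-25 - 5 \left(\left(-6\right) \frac{1}{4}\right)\right) + 120 = \left(-25 - - \frac{15}{2}\right) + 120 = \left(-25 + \frac{15}{2}\right) + 120 = - \frac{35}{2} + 120 = \frac{205}{2}$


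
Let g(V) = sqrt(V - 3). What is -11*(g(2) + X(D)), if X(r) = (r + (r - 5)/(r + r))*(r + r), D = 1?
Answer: 22 - 11*I ≈ 22.0 - 11.0*I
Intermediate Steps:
g(V) = sqrt(-3 + V)
X(r) = 2*r*(r + (-5 + r)/(2*r)) (X(r) = (r + (-5 + r)/((2*r)))*(2*r) = (r + (-5 + r)*(1/(2*r)))*(2*r) = (r + (-5 + r)/(2*r))*(2*r) = 2*r*(r + (-5 + r)/(2*r)))
-11*(g(2) + X(D)) = -11*(sqrt(-3 + 2) + (-5 + 1 + 2*1**2)) = -11*(sqrt(-1) + (-5 + 1 + 2*1)) = -11*(I + (-5 + 1 + 2)) = -11*(I - 2) = -11*(-2 + I) = 22 - 11*I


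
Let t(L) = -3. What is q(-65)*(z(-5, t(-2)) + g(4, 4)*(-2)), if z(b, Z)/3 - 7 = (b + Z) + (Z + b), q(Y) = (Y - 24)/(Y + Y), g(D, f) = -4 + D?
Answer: -2403/130 ≈ -18.485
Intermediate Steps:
q(Y) = (-24 + Y)/(2*Y) (q(Y) = (-24 + Y)/((2*Y)) = (-24 + Y)*(1/(2*Y)) = (-24 + Y)/(2*Y))
z(b, Z) = 21 + 6*Z + 6*b (z(b, Z) = 21 + 3*((b + Z) + (Z + b)) = 21 + 3*((Z + b) + (Z + b)) = 21 + 3*(2*Z + 2*b) = 21 + (6*Z + 6*b) = 21 + 6*Z + 6*b)
q(-65)*(z(-5, t(-2)) + g(4, 4)*(-2)) = ((½)*(-24 - 65)/(-65))*((21 + 6*(-3) + 6*(-5)) + (-4 + 4)*(-2)) = ((½)*(-1/65)*(-89))*((21 - 18 - 30) + 0*(-2)) = 89*(-27 + 0)/130 = (89/130)*(-27) = -2403/130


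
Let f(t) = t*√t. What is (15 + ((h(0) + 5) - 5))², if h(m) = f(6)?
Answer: 441 + 180*√6 ≈ 881.91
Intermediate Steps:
f(t) = t^(3/2)
h(m) = 6*√6 (h(m) = 6^(3/2) = 6*√6)
(15 + ((h(0) + 5) - 5))² = (15 + ((6*√6 + 5) - 5))² = (15 + ((5 + 6*√6) - 5))² = (15 + 6*√6)²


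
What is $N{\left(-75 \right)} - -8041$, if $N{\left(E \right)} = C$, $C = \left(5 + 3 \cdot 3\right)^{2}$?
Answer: $8237$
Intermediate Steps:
$C = 196$ ($C = \left(5 + 9\right)^{2} = 14^{2} = 196$)
$N{\left(E \right)} = 196$
$N{\left(-75 \right)} - -8041 = 196 - -8041 = 196 + 8041 = 8237$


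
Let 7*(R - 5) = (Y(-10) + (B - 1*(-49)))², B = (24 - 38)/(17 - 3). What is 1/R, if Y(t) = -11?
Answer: 7/1404 ≈ 0.0049858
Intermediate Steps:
B = -1 (B = -14/14 = -14*1/14 = -1)
R = 1404/7 (R = 5 + (-11 + (-1 - 1*(-49)))²/7 = 5 + (-11 + (-1 + 49))²/7 = 5 + (-11 + 48)²/7 = 5 + (⅐)*37² = 5 + (⅐)*1369 = 5 + 1369/7 = 1404/7 ≈ 200.57)
1/R = 1/(1404/7) = 7/1404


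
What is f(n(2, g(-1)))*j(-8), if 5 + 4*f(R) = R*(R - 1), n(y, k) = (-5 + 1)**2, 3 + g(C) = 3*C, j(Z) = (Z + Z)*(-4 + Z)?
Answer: 11280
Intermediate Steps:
j(Z) = 2*Z*(-4 + Z) (j(Z) = (2*Z)*(-4 + Z) = 2*Z*(-4 + Z))
g(C) = -3 + 3*C
n(y, k) = 16 (n(y, k) = (-4)**2 = 16)
f(R) = -5/4 + R*(-1 + R)/4 (f(R) = -5/4 + (R*(R - 1))/4 = -5/4 + (R*(-1 + R))/4 = -5/4 + R*(-1 + R)/4)
f(n(2, g(-1)))*j(-8) = (-5/4 - 1/4*16 + (1/4)*16**2)*(2*(-8)*(-4 - 8)) = (-5/4 - 4 + (1/4)*256)*(2*(-8)*(-12)) = (-5/4 - 4 + 64)*192 = (235/4)*192 = 11280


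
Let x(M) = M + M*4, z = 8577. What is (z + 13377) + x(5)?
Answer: 21979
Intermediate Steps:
x(M) = 5*M (x(M) = M + 4*M = 5*M)
(z + 13377) + x(5) = (8577 + 13377) + 5*5 = 21954 + 25 = 21979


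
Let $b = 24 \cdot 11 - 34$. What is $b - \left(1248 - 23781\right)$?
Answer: $22763$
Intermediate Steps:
$b = 230$ ($b = 264 - 34 = 230$)
$b - \left(1248 - 23781\right) = 230 - \left(1248 - 23781\right) = 230 - -22533 = 230 + 22533 = 22763$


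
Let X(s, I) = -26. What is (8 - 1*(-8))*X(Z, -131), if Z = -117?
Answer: -416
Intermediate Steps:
(8 - 1*(-8))*X(Z, -131) = (8 - 1*(-8))*(-26) = (8 + 8)*(-26) = 16*(-26) = -416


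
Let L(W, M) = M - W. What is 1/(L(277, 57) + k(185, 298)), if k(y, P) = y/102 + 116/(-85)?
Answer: -510/111971 ≈ -0.0045547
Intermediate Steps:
k(y, P) = -116/85 + y/102 (k(y, P) = y*(1/102) + 116*(-1/85) = y/102 - 116/85 = -116/85 + y/102)
1/(L(277, 57) + k(185, 298)) = 1/((57 - 1*277) + (-116/85 + (1/102)*185)) = 1/((57 - 277) + (-116/85 + 185/102)) = 1/(-220 + 229/510) = 1/(-111971/510) = -510/111971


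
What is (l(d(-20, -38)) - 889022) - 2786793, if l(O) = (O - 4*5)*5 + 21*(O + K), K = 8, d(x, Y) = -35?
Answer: -3676657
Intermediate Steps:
l(O) = 68 + 26*O (l(O) = (O - 4*5)*5 + 21*(O + 8) = (O - 20)*5 + 21*(8 + O) = (-20 + O)*5 + (168 + 21*O) = (-100 + 5*O) + (168 + 21*O) = 68 + 26*O)
(l(d(-20, -38)) - 889022) - 2786793 = ((68 + 26*(-35)) - 889022) - 2786793 = ((68 - 910) - 889022) - 2786793 = (-842 - 889022) - 2786793 = -889864 - 2786793 = -3676657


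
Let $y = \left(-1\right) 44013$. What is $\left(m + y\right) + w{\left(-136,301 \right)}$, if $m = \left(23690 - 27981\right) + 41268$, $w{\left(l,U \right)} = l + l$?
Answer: $-7308$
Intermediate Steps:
$w{\left(l,U \right)} = 2 l$
$y = -44013$
$m = 36977$ ($m = -4291 + 41268 = 36977$)
$\left(m + y\right) + w{\left(-136,301 \right)} = \left(36977 - 44013\right) + 2 \left(-136\right) = -7036 - 272 = -7308$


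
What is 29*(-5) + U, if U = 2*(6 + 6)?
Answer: -121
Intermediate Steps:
U = 24 (U = 2*12 = 24)
29*(-5) + U = 29*(-5) + 24 = -145 + 24 = -121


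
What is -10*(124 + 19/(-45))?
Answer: -11122/9 ≈ -1235.8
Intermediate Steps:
-10*(124 + 19/(-45)) = -10*(124 + 19*(-1/45)) = -10*(124 - 19/45) = -10*5561/45 = -11122/9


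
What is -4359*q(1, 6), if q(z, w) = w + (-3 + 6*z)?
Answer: -39231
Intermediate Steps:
q(z, w) = -3 + w + 6*z
-4359*q(1, 6) = -4359*(-3 + 6 + 6*1) = -4359*(-3 + 6 + 6) = -4359*9 = -39231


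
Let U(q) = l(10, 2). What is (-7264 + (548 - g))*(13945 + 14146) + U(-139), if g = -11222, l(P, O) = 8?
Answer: 126578054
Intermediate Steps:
U(q) = 8
(-7264 + (548 - g))*(13945 + 14146) + U(-139) = (-7264 + (548 - 1*(-11222)))*(13945 + 14146) + 8 = (-7264 + (548 + 11222))*28091 + 8 = (-7264 + 11770)*28091 + 8 = 4506*28091 + 8 = 126578046 + 8 = 126578054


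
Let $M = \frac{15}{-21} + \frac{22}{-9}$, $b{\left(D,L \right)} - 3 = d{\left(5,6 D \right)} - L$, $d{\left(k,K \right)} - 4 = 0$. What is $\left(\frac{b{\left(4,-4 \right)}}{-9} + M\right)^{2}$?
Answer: $\frac{8464}{441} \approx 19.193$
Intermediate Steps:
$d{\left(k,K \right)} = 4$ ($d{\left(k,K \right)} = 4 + 0 = 4$)
$b{\left(D,L \right)} = 7 - L$ ($b{\left(D,L \right)} = 3 - \left(-4 + L\right) = 7 - L$)
$M = - \frac{199}{63}$ ($M = 15 \left(- \frac{1}{21}\right) + 22 \left(- \frac{1}{9}\right) = - \frac{5}{7} - \frac{22}{9} = - \frac{199}{63} \approx -3.1587$)
$\left(\frac{b{\left(4,-4 \right)}}{-9} + M\right)^{2} = \left(\frac{7 - -4}{-9} - \frac{199}{63}\right)^{2} = \left(\left(7 + 4\right) \left(- \frac{1}{9}\right) - \frac{199}{63}\right)^{2} = \left(11 \left(- \frac{1}{9}\right) - \frac{199}{63}\right)^{2} = \left(- \frac{11}{9} - \frac{199}{63}\right)^{2} = \left(- \frac{92}{21}\right)^{2} = \frac{8464}{441}$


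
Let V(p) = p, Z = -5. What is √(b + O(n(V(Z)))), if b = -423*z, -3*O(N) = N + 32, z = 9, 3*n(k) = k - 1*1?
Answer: I*√3817 ≈ 61.782*I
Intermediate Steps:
n(k) = -⅓ + k/3 (n(k) = (k - 1*1)/3 = (k - 1)/3 = (-1 + k)/3 = -⅓ + k/3)
O(N) = -32/3 - N/3 (O(N) = -(N + 32)/3 = -(32 + N)/3 = -32/3 - N/3)
b = -3807 (b = -423*9 = -3807)
√(b + O(n(V(Z)))) = √(-3807 + (-32/3 - (-⅓ + (⅓)*(-5))/3)) = √(-3807 + (-32/3 - (-⅓ - 5/3)/3)) = √(-3807 + (-32/3 - ⅓*(-2))) = √(-3807 + (-32/3 + ⅔)) = √(-3807 - 10) = √(-3817) = I*√3817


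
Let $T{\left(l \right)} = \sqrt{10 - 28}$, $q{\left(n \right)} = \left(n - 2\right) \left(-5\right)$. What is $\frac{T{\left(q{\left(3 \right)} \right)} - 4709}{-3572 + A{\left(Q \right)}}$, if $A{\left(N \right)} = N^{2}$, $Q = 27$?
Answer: $\frac{4709}{2843} - \frac{3 i \sqrt{2}}{2843} \approx 1.6563 - 0.0014923 i$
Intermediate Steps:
$q{\left(n \right)} = 10 - 5 n$ ($q{\left(n \right)} = \left(-2 + n\right) \left(-5\right) = 10 - 5 n$)
$T{\left(l \right)} = 3 i \sqrt{2}$ ($T{\left(l \right)} = \sqrt{-18} = 3 i \sqrt{2}$)
$\frac{T{\left(q{\left(3 \right)} \right)} - 4709}{-3572 + A{\left(Q \right)}} = \frac{3 i \sqrt{2} - 4709}{-3572 + 27^{2}} = \frac{-4709 + 3 i \sqrt{2}}{-3572 + 729} = \frac{-4709 + 3 i \sqrt{2}}{-2843} = \left(-4709 + 3 i \sqrt{2}\right) \left(- \frac{1}{2843}\right) = \frac{4709}{2843} - \frac{3 i \sqrt{2}}{2843}$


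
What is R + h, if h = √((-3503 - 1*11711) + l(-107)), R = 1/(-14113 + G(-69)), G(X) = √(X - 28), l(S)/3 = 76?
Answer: (-I - 14113*√14986 + I*√1453642)/(√97 + 14113*I) ≈ -7.0857e-5 + 122.42*I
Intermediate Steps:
l(S) = 228 (l(S) = 3*76 = 228)
G(X) = √(-28 + X)
R = 1/(-14113 + I*√97) (R = 1/(-14113 + √(-28 - 69)) = 1/(-14113 + √(-97)) = 1/(-14113 + I*√97) ≈ -7.0857e-5 - 4.94e-8*I)
h = I*√14986 (h = √((-3503 - 1*11711) + 228) = √((-3503 - 11711) + 228) = √(-15214 + 228) = √(-14986) = I*√14986 ≈ 122.42*I)
R + h = (-14113/199176866 - I*√97/199176866) + I*√14986 = -14113/199176866 + I*√14986 - I*√97/199176866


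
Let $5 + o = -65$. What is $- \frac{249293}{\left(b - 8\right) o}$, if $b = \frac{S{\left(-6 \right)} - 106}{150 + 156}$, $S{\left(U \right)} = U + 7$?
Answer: $- \frac{12713943}{29785} \approx -426.86$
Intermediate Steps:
$S{\left(U \right)} = 7 + U$
$o = -70$ ($o = -5 - 65 = -70$)
$b = - \frac{35}{102}$ ($b = \frac{\left(7 - 6\right) - 106}{150 + 156} = \frac{1 - 106}{306} = \left(-105\right) \frac{1}{306} = - \frac{35}{102} \approx -0.34314$)
$- \frac{249293}{\left(b - 8\right) o} = - \frac{249293}{\left(- \frac{35}{102} - 8\right) \left(-70\right)} = - \frac{249293}{\left(- \frac{851}{102}\right) \left(-70\right)} = - \frac{249293}{\frac{29785}{51}} = \left(-249293\right) \frac{51}{29785} = - \frac{12713943}{29785}$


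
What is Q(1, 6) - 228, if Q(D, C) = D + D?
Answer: -226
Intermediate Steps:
Q(D, C) = 2*D
Q(1, 6) - 228 = 2*1 - 228 = 2 - 228 = -226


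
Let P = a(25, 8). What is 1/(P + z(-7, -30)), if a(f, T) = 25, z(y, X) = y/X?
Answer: 30/757 ≈ 0.039630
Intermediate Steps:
P = 25
1/(P + z(-7, -30)) = 1/(25 - 7/(-30)) = 1/(25 - 7*(-1/30)) = 1/(25 + 7/30) = 1/(757/30) = 30/757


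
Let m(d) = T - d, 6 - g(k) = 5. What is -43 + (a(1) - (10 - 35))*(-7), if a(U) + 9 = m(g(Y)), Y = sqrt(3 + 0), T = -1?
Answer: -141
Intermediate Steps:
Y = sqrt(3) ≈ 1.7320
g(k) = 1 (g(k) = 6 - 1*5 = 6 - 5 = 1)
m(d) = -1 - d
a(U) = -11 (a(U) = -9 + (-1 - 1*1) = -9 + (-1 - 1) = -9 - 2 = -11)
-43 + (a(1) - (10 - 35))*(-7) = -43 + (-11 - (10 - 35))*(-7) = -43 + (-11 - 1*(-25))*(-7) = -43 + (-11 + 25)*(-7) = -43 + 14*(-7) = -43 - 98 = -141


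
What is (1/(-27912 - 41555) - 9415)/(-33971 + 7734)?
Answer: 654031806/1822605679 ≈ 0.35884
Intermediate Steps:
(1/(-27912 - 41555) - 9415)/(-33971 + 7734) = (1/(-69467) - 9415)/(-26237) = (-1/69467 - 9415)*(-1/26237) = -654031806/69467*(-1/26237) = 654031806/1822605679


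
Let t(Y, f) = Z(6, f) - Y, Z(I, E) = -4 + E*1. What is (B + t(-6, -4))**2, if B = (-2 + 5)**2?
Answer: 49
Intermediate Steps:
Z(I, E) = -4 + E
t(Y, f) = -4 + f - Y (t(Y, f) = (-4 + f) - Y = -4 + f - Y)
B = 9 (B = 3**2 = 9)
(B + t(-6, -4))**2 = (9 + (-4 - 4 - 1*(-6)))**2 = (9 + (-4 - 4 + 6))**2 = (9 - 2)**2 = 7**2 = 49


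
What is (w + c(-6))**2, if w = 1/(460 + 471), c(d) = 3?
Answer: 7806436/866761 ≈ 9.0064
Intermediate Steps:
w = 1/931 ≈ 0.0010741
(w + c(-6))**2 = (1/931 + 3)**2 = (2794/931)**2 = 7806436/866761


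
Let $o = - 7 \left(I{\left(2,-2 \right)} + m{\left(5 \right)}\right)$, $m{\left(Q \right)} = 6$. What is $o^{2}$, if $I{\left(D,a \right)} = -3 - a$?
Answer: $1225$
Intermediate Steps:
$o = -35$ ($o = - 7 \left(\left(-3 - -2\right) + 6\right) = - 7 \left(\left(-3 + 2\right) + 6\right) = - 7 \left(-1 + 6\right) = \left(-7\right) 5 = -35$)
$o^{2} = \left(-35\right)^{2} = 1225$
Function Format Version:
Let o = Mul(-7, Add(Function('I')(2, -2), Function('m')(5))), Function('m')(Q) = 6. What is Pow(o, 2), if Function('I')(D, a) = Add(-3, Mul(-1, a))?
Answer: 1225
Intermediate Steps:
o = -35 (o = Mul(-7, Add(Add(-3, Mul(-1, -2)), 6)) = Mul(-7, Add(Add(-3, 2), 6)) = Mul(-7, Add(-1, 6)) = Mul(-7, 5) = -35)
Pow(o, 2) = Pow(-35, 2) = 1225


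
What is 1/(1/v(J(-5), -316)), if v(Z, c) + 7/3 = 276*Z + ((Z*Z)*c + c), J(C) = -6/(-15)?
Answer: -19387/75 ≈ -258.49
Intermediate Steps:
J(C) = 2/5 (J(C) = -6*(-1/15) = 2/5)
v(Z, c) = -7/3 + c + 276*Z + c*Z**2 (v(Z, c) = -7/3 + (276*Z + ((Z*Z)*c + c)) = -7/3 + (276*Z + (Z**2*c + c)) = -7/3 + (276*Z + (c*Z**2 + c)) = -7/3 + (276*Z + (c + c*Z**2)) = -7/3 + (c + 276*Z + c*Z**2) = -7/3 + c + 276*Z + c*Z**2)
1/(1/v(J(-5), -316)) = 1/(1/(-7/3 - 316 + 276*(2/5) - 316*(2/5)**2)) = 1/(1/(-7/3 - 316 + 552/5 - 316*4/25)) = 1/(1/(-7/3 - 316 + 552/5 - 1264/25)) = 1/(1/(-19387/75)) = 1/(-75/19387) = -19387/75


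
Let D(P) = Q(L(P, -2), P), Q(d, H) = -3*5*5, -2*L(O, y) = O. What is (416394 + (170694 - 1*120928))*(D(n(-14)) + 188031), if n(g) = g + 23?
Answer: 87617568960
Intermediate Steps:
L(O, y) = -O/2
Q(d, H) = -75 (Q(d, H) = -15*5 = -75)
n(g) = 23 + g
D(P) = -75
(416394 + (170694 - 1*120928))*(D(n(-14)) + 188031) = (416394 + (170694 - 1*120928))*(-75 + 188031) = (416394 + (170694 - 120928))*187956 = (416394 + 49766)*187956 = 466160*187956 = 87617568960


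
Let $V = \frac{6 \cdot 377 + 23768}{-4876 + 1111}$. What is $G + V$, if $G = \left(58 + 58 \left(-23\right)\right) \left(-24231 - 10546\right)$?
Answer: $\frac{33414710150}{753} \approx 4.4375 \cdot 10^{7}$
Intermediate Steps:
$G = 44375452$ ($G = \left(58 - 1334\right) \left(-34777\right) = \left(-1276\right) \left(-34777\right) = 44375452$)
$V = - \frac{5206}{753}$ ($V = \frac{2262 + 23768}{-3765} = 26030 \left(- \frac{1}{3765}\right) = - \frac{5206}{753} \approx -6.9137$)
$G + V = 44375452 - \frac{5206}{753} = \frac{33414710150}{753}$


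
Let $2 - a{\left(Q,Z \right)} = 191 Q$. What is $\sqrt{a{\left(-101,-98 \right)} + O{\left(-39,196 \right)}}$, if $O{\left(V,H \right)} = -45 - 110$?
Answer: $\sqrt{19138} \approx 138.34$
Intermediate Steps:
$O{\left(V,H \right)} = -155$ ($O{\left(V,H \right)} = -45 - 110 = -155$)
$a{\left(Q,Z \right)} = 2 - 191 Q$
$\sqrt{a{\left(-101,-98 \right)} + O{\left(-39,196 \right)}} = \sqrt{\left(2 - -19291\right) - 155} = \sqrt{\left(2 + 19291\right) - 155} = \sqrt{19293 - 155} = \sqrt{19138}$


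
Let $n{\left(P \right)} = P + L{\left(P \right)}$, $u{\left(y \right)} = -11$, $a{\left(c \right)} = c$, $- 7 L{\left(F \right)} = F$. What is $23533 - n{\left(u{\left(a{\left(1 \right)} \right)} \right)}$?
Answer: $\frac{164797}{7} \approx 23542.0$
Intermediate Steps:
$L{\left(F \right)} = - \frac{F}{7}$
$n{\left(P \right)} = \frac{6 P}{7}$ ($n{\left(P \right)} = P - \frac{P}{7} = \frac{6 P}{7}$)
$23533 - n{\left(u{\left(a{\left(1 \right)} \right)} \right)} = 23533 - \frac{6}{7} \left(-11\right) = 23533 - - \frac{66}{7} = 23533 + \frac{66}{7} = \frac{164797}{7}$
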